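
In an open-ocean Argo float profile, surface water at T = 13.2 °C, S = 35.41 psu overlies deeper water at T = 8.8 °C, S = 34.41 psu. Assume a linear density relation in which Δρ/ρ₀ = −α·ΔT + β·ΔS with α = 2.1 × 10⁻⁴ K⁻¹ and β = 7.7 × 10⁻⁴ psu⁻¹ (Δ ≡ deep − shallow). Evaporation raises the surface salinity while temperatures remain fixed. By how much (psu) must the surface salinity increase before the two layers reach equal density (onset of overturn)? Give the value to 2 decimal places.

0.20 psu

Neutral buoyancy requires −α(T_deep − T_surf) + β(S_deep − S_surf′) = 0.
S_surf′ = S_deep − (α/β)·ΔT = 34.41 − (2.1 × 10⁻⁴/7.7 × 10⁻⁴)·(-4.4) = 35.6100 psu.
Increase required: 35.6100 − 35.41 = 0.2000 psu.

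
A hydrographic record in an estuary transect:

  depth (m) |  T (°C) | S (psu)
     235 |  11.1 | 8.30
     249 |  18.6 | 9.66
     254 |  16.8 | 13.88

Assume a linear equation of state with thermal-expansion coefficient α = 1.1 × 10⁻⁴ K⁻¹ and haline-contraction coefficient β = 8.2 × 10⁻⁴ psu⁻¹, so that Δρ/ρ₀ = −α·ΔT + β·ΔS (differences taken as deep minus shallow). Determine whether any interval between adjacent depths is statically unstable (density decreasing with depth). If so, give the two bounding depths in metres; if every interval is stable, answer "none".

none

Evaluate Δρ/ρ₀ = −αΔT + βΔS across each adjacent pair:
  235–249 m: −αΔT+βΔS = −(1.1 × 10⁻⁴)(+7.5)+(8.2 × 10⁻⁴)(+1.36) = 2.9 × 10⁻⁴ → stable
  249–254 m: −αΔT+βΔS = −(1.1 × 10⁻⁴)(-1.8)+(8.2 × 10⁻⁴)(+4.22) = 3.7 × 10⁻³ → stable
Every interval has Δρ > 0: the column is stably stratified throughout.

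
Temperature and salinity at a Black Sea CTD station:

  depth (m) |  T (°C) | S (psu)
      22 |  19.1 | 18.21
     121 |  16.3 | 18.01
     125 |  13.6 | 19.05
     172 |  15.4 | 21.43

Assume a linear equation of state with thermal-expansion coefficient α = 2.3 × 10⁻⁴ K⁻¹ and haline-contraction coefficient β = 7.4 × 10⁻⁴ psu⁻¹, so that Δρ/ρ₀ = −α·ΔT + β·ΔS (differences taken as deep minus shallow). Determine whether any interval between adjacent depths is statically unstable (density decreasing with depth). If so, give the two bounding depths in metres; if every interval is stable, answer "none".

none

Evaluate Δρ/ρ₀ = −αΔT + βΔS across each adjacent pair:
  22–121 m: −αΔT+βΔS = −(2.3 × 10⁻⁴)(-2.8)+(7.4 × 10⁻⁴)(-0.20) = 5.0 × 10⁻⁴ → stable
  121–125 m: −αΔT+βΔS = −(2.3 × 10⁻⁴)(-2.7)+(7.4 × 10⁻⁴)(+1.04) = 1.4 × 10⁻³ → stable
  125–172 m: −αΔT+βΔS = −(2.3 × 10⁻⁴)(+1.8)+(7.4 × 10⁻⁴)(+2.38) = 1.3 × 10⁻³ → stable
Every interval has Δρ > 0: the column is stably stratified throughout.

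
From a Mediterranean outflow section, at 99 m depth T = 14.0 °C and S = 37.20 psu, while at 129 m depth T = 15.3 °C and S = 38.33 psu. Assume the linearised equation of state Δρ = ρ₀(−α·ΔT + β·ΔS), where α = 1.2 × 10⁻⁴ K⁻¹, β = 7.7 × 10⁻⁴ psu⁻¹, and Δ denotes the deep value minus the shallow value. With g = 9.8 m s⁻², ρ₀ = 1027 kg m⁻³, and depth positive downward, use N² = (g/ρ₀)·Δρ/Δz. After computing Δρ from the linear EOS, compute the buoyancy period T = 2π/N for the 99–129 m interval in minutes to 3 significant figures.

6.86 min

ΔT = +1.3 K, ΔS = +1.13 psu (deep − shallow).
Δρ/ρ₀ = −αΔT + βΔS = -1.56 × 10⁻⁴ + 8.701 × 10⁻⁴ = 7.141 × 10⁻⁴, so Δρ ≈ 0.7334 kg m⁻³.
N² = (g/ρ₀)·Δρ/Δz = g·(Δρ/ρ₀)/Δz = 9.8 × 7.141 × 10⁻⁴ / 30 = 2.3327 × 10⁻⁴ s⁻².
N = √(2.3327 × 10⁻⁴) = 0.015273 rad s⁻¹ → T = 2π/N = 411.39 s = 6.8565 min ≈ 6.86 min.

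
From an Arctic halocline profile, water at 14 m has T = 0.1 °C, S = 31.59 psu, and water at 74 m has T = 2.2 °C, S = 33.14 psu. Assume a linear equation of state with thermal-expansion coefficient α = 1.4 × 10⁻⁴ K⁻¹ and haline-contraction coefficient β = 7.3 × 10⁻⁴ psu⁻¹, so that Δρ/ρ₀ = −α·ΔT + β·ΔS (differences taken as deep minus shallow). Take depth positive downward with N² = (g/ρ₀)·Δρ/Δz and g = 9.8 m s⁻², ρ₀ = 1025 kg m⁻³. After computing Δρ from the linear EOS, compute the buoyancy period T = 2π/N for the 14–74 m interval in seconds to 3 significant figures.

ΔT = +2.1 K, ΔS = +1.55 psu (deep − shallow).
Δρ/ρ₀ = −αΔT + βΔS = -2.94 × 10⁻⁴ + 1.1315 × 10⁻³ = 8.375 × 10⁻⁴, so Δρ ≈ 0.8584 kg m⁻³.
N² = (g/ρ₀)·Δρ/Δz = g·(Δρ/ρ₀)/Δz = 9.8 × 8.375 × 10⁻⁴ / 60 = 1.3679 × 10⁻⁴ s⁻².
N = √(1.3679 × 10⁻⁴) = 0.011696 rad s⁻¹ → T = 2π/N = 537.21 s ≈ 537 s.

537 s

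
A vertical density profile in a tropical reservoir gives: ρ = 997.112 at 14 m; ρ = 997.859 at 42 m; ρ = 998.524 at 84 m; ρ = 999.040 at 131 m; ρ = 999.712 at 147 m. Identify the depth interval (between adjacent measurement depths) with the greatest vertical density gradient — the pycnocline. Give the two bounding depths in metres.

131–147 m

Compute the density gradient over each adjacent pair:
  14–42 m: Δρ/Δz = 0.747/28 = 0.027 kg m⁻⁴
  42–84 m: Δρ/Δz = 0.665/42 = 0.016 kg m⁻⁴
  84–131 m: Δρ/Δz = 0.516/47 = 0.011 kg m⁻⁴
  131–147 m: Δρ/Δz = 0.672/16 = 0.042 kg m⁻⁴
The largest gradient is in the 131–147 m interval — the pycnocline.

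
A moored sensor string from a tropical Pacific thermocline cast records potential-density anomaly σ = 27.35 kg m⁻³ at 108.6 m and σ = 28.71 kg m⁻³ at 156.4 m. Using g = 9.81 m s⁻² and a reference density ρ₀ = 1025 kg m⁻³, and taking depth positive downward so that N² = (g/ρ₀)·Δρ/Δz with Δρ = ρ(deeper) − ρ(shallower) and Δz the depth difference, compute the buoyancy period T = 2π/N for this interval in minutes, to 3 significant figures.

Δρ = 1028.71 − 1027.35 = 1.36 kg m⁻³ over Δz = 156.4 − 108.6 = 47.8 m.
N² = (9.81/1025) × (1.36/47.8) = 2.7231 × 10⁻⁴ s⁻².
N = √(2.7231 × 10⁻⁴) = 0.016502 rad s⁻¹, so T = 2π/N = 380.75 s = 6.3458 min ≈ 6.35 min.

6.35 min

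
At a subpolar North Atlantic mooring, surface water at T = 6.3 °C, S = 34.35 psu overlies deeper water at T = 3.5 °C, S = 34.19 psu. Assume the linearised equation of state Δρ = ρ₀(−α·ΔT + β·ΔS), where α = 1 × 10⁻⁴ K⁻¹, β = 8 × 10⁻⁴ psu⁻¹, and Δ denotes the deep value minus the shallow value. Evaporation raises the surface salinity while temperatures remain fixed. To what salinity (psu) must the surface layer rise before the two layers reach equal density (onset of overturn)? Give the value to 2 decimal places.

Neutral buoyancy requires −α(T_deep − T_surf) + β(S_deep − S_surf′) = 0.
S_surf′ = S_deep − (α/β)·ΔT = 34.19 − (1 × 10⁻⁴/8 × 10⁻⁴)·(-2.8) = 34.5400 psu.
Increase required: 34.5400 − 34.35 = 0.1900 psu.

34.54 psu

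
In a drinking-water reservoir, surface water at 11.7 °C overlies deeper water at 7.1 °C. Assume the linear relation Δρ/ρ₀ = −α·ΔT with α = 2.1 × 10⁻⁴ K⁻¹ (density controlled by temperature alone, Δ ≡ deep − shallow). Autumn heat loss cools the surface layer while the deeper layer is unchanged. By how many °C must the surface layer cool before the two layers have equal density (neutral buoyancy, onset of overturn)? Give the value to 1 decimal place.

With temperature the only control, equal density requires T_surf′ = T_deep.
T_surf′ = 7.1 °C.
Cooling required: 11.7 − 7.1 = 4.6 °C.

4.6 °C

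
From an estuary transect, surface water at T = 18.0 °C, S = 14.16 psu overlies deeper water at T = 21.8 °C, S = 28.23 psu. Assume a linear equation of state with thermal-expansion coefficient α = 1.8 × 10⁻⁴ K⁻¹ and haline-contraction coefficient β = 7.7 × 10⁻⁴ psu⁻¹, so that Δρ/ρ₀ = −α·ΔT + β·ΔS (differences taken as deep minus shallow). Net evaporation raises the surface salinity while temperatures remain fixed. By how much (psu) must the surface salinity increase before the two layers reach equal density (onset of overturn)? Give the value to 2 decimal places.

Neutral buoyancy requires −α(T_deep − T_surf) + β(S_deep − S_surf′) = 0.
S_surf′ = S_deep − (α/β)·ΔT = 28.23 − (1.8 × 10⁻⁴/7.7 × 10⁻⁴)·(+3.8) = 27.3417 psu.
Increase required: 27.3417 − 14.16 = 13.1817 psu.

13.18 psu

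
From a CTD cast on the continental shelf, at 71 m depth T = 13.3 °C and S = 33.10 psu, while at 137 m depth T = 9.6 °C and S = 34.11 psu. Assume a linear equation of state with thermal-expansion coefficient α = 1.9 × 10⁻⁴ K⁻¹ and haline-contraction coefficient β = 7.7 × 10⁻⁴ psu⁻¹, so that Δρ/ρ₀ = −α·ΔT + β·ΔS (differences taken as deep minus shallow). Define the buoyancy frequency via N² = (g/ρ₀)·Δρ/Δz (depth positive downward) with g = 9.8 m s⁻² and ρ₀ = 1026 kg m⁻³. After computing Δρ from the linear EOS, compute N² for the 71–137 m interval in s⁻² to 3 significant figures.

ΔT = -3.7 K, ΔS = +1.01 psu (deep − shallow).
Δρ/ρ₀ = −αΔT + βΔS = 7.03 × 10⁻⁴ + 7.777 × 10⁻⁴ = 1.4807 × 10⁻³, so Δρ ≈ 1.519 kg m⁻³.
N² = (g/ρ₀)·Δρ/Δz = g·(Δρ/ρ₀)/Δz = 9.8 × 1.4807 × 10⁻³ / 66 = 2.1986 × 10⁻⁴ s⁻² ≈ 2.20 × 10⁻⁴ s⁻².

2.20 × 10⁻⁴ s⁻²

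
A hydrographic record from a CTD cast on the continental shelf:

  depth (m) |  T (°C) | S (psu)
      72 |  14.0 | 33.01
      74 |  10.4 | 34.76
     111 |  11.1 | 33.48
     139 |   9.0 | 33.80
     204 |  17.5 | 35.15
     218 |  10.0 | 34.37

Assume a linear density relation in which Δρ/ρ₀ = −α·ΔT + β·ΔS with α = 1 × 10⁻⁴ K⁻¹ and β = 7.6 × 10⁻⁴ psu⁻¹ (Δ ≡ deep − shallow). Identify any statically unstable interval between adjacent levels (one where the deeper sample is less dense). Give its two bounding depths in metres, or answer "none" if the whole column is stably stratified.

74–111 m

Evaluate Δρ/ρ₀ = −αΔT + βΔS across each adjacent pair:
  72–74 m: −αΔT+βΔS = −(1 × 10⁻⁴)(-3.6)+(7.6 × 10⁻⁴)(+1.75) = 1.7 × 10⁻³ → stable
  74–111 m: −αΔT+βΔS = −(1 × 10⁻⁴)(+0.7)+(7.6 × 10⁻⁴)(-1.28) = -1.0 × 10⁻³ → UNSTABLE
  111–139 m: −αΔT+βΔS = −(1 × 10⁻⁴)(-2.1)+(7.6 × 10⁻⁴)(+0.32) = 4.5 × 10⁻⁴ → stable
  139–204 m: −αΔT+βΔS = −(1 × 10⁻⁴)(+8.5)+(7.6 × 10⁻⁴)(+1.35) = 1.8 × 10⁻⁴ → stable
  204–218 m: −αΔT+βΔS = −(1 × 10⁻⁴)(-7.5)+(7.6 × 10⁻⁴)(-0.78) = 1.6 × 10⁻⁴ → stable
The 74–111 m interval has Δρ < 0: lighter water underlies denser water.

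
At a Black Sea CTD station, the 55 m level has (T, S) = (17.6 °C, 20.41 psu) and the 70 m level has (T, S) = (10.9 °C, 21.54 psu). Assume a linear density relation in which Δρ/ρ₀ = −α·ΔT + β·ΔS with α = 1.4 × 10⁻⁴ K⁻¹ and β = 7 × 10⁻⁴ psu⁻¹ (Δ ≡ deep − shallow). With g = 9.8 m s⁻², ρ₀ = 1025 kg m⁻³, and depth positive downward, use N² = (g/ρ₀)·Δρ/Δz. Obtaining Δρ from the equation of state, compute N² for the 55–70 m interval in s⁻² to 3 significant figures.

ΔT = -6.7 K, ΔS = +1.13 psu (deep − shallow).
Δρ/ρ₀ = −αΔT + βΔS = 9.38 × 10⁻⁴ + 7.91 × 10⁻⁴ = 1.729 × 10⁻³, so Δρ ≈ 1.772 kg m⁻³.
N² = (g/ρ₀)·Δρ/Δz = g·(Δρ/ρ₀)/Δz = 9.8 × 1.729 × 10⁻³ / 15 = 1.1296 × 10⁻³ s⁻² ≈ 1.13 × 10⁻³ s⁻².

1.13 × 10⁻³ s⁻²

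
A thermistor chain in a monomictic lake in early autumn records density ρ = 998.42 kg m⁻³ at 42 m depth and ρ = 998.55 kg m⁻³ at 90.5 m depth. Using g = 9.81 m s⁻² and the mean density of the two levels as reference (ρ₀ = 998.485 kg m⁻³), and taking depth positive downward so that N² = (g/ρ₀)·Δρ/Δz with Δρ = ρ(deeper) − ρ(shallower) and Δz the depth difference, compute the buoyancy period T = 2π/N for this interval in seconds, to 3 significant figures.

1.22 × 10³ s

Δρ = 998.55 − 998.42 = 0.13 kg m⁻³ over Δz = 90.5 − 42 = 48.5 m.
N² = (9.81/998.485) × (0.13/48.5) = 2.6335 × 10⁻⁵ s⁻².
N = √(2.6335 × 10⁻⁵) = 5.1318 × 10⁻³ rad s⁻¹, so T = 2π/N = 1.2244 × 10³ s ≈ 1.22 × 10³ s.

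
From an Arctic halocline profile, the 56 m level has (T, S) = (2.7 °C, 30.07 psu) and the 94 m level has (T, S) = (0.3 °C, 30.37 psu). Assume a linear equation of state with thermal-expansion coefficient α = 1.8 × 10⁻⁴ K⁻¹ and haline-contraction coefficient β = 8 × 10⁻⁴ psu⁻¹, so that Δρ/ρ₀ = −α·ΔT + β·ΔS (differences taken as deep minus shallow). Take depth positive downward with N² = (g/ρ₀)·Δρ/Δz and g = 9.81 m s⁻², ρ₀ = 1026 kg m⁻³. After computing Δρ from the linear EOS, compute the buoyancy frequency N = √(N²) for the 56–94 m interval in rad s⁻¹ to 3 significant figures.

0.0132 rad s⁻¹

ΔT = -2.4 K, ΔS = +0.30 psu (deep − shallow).
Δρ/ρ₀ = −αΔT + βΔS = 4.32 × 10⁻⁴ + 2.40 × 10⁻⁴ = 6.72 × 10⁻⁴, so Δρ ≈ 0.6895 kg m⁻³.
N² = (g/ρ₀)·Δρ/Δz = g·(Δρ/ρ₀)/Δz = 9.81 × 6.72 × 10⁻⁴ / 38 = 1.7348 × 10⁻⁴ s⁻².
N = √(1.7348 × 10⁻⁴) = 0.013171 rad s⁻¹ ≈ 0.0132 rad s⁻¹.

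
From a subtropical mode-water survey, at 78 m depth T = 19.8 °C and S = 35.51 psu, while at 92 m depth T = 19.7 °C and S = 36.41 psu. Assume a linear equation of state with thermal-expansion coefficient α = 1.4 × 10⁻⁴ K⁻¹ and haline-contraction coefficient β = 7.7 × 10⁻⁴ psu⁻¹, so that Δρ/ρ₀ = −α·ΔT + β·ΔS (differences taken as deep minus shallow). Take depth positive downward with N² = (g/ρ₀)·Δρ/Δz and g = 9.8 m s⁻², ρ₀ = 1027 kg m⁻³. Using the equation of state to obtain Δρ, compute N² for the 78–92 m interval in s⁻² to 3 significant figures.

4.95 × 10⁻⁴ s⁻²

ΔT = -0.1 K, ΔS = +0.90 psu (deep − shallow).
Δρ/ρ₀ = −αΔT + βΔS = 1.40 × 10⁻⁵ + 6.93 × 10⁻⁴ = 7.07 × 10⁻⁴, so Δρ ≈ 0.7261 kg m⁻³.
N² = (g/ρ₀)·Δρ/Δz = g·(Δρ/ρ₀)/Δz = 9.8 × 7.07 × 10⁻⁴ / 14 = 4.9490 × 10⁻⁴ s⁻² ≈ 4.95 × 10⁻⁴ s⁻².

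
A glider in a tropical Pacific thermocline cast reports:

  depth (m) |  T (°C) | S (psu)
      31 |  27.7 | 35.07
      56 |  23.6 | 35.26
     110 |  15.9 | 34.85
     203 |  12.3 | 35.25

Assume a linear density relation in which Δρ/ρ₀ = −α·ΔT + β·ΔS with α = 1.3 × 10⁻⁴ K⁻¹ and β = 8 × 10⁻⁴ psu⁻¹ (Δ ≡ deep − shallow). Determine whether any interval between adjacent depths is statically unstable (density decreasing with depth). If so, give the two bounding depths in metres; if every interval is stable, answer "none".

none

Evaluate Δρ/ρ₀ = −αΔT + βΔS across each adjacent pair:
  31–56 m: −αΔT+βΔS = −(1.3 × 10⁻⁴)(-4.1)+(8 × 10⁻⁴)(+0.19) = 6.8 × 10⁻⁴ → stable
  56–110 m: −αΔT+βΔS = −(1.3 × 10⁻⁴)(-7.7)+(8 × 10⁻⁴)(-0.41) = 6.7 × 10⁻⁴ → stable
  110–203 m: −αΔT+βΔS = −(1.3 × 10⁻⁴)(-3.6)+(8 × 10⁻⁴)(+0.40) = 7.9 × 10⁻⁴ → stable
Every interval has Δρ > 0: the column is stably stratified throughout.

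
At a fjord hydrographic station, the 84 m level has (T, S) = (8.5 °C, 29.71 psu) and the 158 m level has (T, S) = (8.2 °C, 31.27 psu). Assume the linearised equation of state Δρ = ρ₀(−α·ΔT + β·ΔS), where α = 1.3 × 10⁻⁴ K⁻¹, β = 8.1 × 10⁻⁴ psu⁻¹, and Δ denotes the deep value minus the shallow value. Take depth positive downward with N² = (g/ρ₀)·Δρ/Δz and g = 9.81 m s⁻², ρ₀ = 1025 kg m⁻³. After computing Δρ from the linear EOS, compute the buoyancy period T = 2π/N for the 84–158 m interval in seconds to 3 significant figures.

ΔT = -0.3 K, ΔS = +1.56 psu (deep − shallow).
Δρ/ρ₀ = −αΔT + βΔS = 3.90 × 10⁻⁵ + 1.2636 × 10⁻³ = 1.3026 × 10⁻³, so Δρ ≈ 1.335 kg m⁻³.
N² = (g/ρ₀)·Δρ/Δz = g·(Δρ/ρ₀)/Δz = 9.81 × 1.3026 × 10⁻³ / 74 = 1.7268 × 10⁻⁴ s⁻².
N = √(1.7268 × 10⁻⁴) = 0.013141 rad s⁻¹ → T = 2π/N = 478.14 s ≈ 478 s.

478 s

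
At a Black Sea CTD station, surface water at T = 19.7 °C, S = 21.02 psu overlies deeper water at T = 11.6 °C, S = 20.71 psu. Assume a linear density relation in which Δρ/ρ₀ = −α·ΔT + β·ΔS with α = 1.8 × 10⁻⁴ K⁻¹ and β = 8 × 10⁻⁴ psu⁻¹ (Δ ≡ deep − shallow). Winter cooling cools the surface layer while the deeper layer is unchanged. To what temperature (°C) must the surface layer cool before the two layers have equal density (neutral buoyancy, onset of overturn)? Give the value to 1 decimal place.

13.0 °C

Neutral buoyancy requires Δρ = 0, i.e. −α(T_deep − T_surf′) + β(S_deep − S_surf) = 0.
T_surf′ = T_deep − (β/α)·ΔS = 11.6 − (8 × 10⁻⁴/1.8 × 10⁻⁴)·(-0.31) = 12.978 °C.
Cooling required: 19.7 − (12.978) = 6.722 °C.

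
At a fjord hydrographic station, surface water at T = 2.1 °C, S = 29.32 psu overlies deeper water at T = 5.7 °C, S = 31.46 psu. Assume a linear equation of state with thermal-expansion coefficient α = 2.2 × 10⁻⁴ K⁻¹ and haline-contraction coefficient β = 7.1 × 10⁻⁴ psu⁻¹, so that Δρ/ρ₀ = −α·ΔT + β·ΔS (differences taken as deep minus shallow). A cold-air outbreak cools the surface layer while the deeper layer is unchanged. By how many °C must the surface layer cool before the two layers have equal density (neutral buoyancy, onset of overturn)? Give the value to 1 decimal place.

3.3 °C

Neutral buoyancy requires Δρ = 0, i.e. −α(T_deep − T_surf′) + β(S_deep − S_surf) = 0.
T_surf′ = T_deep − (β/α)·ΔS = 5.7 − (7.1 × 10⁻⁴/2.2 × 10⁻⁴)·(+2.14) = -1.206 °C.
Cooling required: 2.1 − (-1.206) = 3.306 °C.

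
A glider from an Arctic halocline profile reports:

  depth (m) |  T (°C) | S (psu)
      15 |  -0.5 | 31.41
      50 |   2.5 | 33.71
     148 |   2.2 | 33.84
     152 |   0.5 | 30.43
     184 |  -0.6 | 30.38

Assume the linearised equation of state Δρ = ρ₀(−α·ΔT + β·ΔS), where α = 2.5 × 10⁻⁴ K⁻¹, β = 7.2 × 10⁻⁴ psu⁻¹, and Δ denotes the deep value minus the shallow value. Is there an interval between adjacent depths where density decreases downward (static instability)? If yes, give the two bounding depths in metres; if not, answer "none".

Evaluate Δρ/ρ₀ = −αΔT + βΔS across each adjacent pair:
  15–50 m: −αΔT+βΔS = −(2.5 × 10⁻⁴)(+3.0)+(7.2 × 10⁻⁴)(+2.30) = 9.1 × 10⁻⁴ → stable
  50–148 m: −αΔT+βΔS = −(2.5 × 10⁻⁴)(-0.3)+(7.2 × 10⁻⁴)(+0.13) = 1.7 × 10⁻⁴ → stable
  148–152 m: −αΔT+βΔS = −(2.5 × 10⁻⁴)(-1.7)+(7.2 × 10⁻⁴)(-3.41) = -2.0 × 10⁻³ → UNSTABLE
  152–184 m: −αΔT+βΔS = −(2.5 × 10⁻⁴)(-1.1)+(7.2 × 10⁻⁴)(-0.05) = 2.4 × 10⁻⁴ → stable
The 148–152 m interval has Δρ < 0: lighter water underlies denser water.

148–152 m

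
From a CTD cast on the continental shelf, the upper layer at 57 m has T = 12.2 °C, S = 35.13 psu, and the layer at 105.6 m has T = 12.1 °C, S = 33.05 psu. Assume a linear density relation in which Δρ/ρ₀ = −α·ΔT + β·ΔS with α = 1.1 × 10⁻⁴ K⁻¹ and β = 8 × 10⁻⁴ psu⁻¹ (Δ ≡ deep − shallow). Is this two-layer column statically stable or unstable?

unstable

ΔT = 12.1 − 12.2 = -0.1 K and ΔS = 33.05 − 35.13 = -2.08 psu (deep − shallow).
−αΔT = 1.10 × 10⁻⁵; βΔS = -1.664 × 10⁻³; sum Δρ/ρ₀ = -1.653 × 10⁻³.
Δρ/ρ₀ < 0, so Δρ < 0: deeper water is lighter → statically unstable; the column would overturn.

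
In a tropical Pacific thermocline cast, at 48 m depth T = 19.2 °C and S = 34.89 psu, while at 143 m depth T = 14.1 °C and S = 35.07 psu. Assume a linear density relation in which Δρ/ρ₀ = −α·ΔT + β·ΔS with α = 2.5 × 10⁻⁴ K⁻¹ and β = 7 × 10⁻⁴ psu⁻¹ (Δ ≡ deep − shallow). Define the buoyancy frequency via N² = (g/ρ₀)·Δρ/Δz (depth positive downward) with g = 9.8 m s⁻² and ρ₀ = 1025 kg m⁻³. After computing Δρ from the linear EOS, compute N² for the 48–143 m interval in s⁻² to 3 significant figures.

1.45 × 10⁻⁴ s⁻²

ΔT = -5.1 K, ΔS = +0.18 psu (deep − shallow).
Δρ/ρ₀ = −αΔT + βΔS = 1.275 × 10⁻³ + 1.26 × 10⁻⁴ = 1.401 × 10⁻³, so Δρ ≈ 1.436 kg m⁻³.
N² = (g/ρ₀)·Δρ/Δz = g·(Δρ/ρ₀)/Δz = 9.8 × 1.401 × 10⁻³ / 95 = 1.4452 × 10⁻⁴ s⁻² ≈ 1.45 × 10⁻⁴ s⁻².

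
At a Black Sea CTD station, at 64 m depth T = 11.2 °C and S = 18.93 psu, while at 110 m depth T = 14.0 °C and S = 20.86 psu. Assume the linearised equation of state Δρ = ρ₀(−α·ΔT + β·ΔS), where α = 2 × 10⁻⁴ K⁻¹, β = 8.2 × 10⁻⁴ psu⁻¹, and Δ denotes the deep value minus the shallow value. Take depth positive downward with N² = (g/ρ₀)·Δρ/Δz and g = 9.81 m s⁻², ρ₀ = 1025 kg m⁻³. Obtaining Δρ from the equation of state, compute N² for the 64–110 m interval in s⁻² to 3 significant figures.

ΔT = +2.8 K, ΔS = +1.93 psu (deep − shallow).
Δρ/ρ₀ = −αΔT + βΔS = -5.60 × 10⁻⁴ + 1.5826 × 10⁻³ = 1.0226 × 10⁻³, so Δρ ≈ 1.048 kg m⁻³.
N² = (g/ρ₀)·Δρ/Δz = g·(Δρ/ρ₀)/Δz = 9.81 × 1.0226 × 10⁻³ / 46 = 2.1808 × 10⁻⁴ s⁻² ≈ 2.18 × 10⁻⁴ s⁻².

2.18 × 10⁻⁴ s⁻²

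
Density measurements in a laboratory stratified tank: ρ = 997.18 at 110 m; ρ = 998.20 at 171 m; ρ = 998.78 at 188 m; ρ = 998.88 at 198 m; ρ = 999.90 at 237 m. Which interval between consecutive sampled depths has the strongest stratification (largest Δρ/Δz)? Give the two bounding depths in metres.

Compute the density gradient over each adjacent pair:
  110–171 m: Δρ/Δz = 1.02/61 = 0.017 kg m⁻⁴
  171–188 m: Δρ/Δz = 0.58/17 = 0.034 kg m⁻⁴
  188–198 m: Δρ/Δz = 0.10/10 = 0.010 kg m⁻⁴
  198–237 m: Δρ/Δz = 1.02/39 = 0.026 kg m⁻⁴
The largest gradient is in the 171–188 m interval — the pycnocline.

171–188 m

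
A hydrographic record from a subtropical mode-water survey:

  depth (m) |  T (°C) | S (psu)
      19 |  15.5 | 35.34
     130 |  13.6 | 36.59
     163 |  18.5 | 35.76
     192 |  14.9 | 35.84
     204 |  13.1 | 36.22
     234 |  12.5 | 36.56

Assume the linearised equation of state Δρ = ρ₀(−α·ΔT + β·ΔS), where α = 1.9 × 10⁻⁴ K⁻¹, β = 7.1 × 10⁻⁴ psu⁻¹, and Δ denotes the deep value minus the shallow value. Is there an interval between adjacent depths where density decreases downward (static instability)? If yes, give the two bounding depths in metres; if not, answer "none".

130–163 m

Evaluate Δρ/ρ₀ = −αΔT + βΔS across each adjacent pair:
  19–130 m: −αΔT+βΔS = −(1.9 × 10⁻⁴)(-1.9)+(7.1 × 10⁻⁴)(+1.25) = 1.2 × 10⁻³ → stable
  130–163 m: −αΔT+βΔS = −(1.9 × 10⁻⁴)(+4.9)+(7.1 × 10⁻⁴)(-0.83) = -1.5 × 10⁻³ → UNSTABLE
  163–192 m: −αΔT+βΔS = −(1.9 × 10⁻⁴)(-3.6)+(7.1 × 10⁻⁴)(+0.08) = 7.4 × 10⁻⁴ → stable
  192–204 m: −αΔT+βΔS = −(1.9 × 10⁻⁴)(-1.8)+(7.1 × 10⁻⁴)(+0.38) = 6.1 × 10⁻⁴ → stable
  204–234 m: −αΔT+βΔS = −(1.9 × 10⁻⁴)(-0.6)+(7.1 × 10⁻⁴)(+0.34) = 3.6 × 10⁻⁴ → stable
The 130–163 m interval has Δρ < 0: lighter water underlies denser water.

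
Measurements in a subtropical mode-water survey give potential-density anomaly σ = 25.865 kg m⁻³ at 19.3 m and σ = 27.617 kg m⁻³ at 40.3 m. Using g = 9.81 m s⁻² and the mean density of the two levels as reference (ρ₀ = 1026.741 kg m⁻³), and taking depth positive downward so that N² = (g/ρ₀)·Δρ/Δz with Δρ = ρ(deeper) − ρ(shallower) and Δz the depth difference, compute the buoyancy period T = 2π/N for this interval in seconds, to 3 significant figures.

Δρ = 1027.617 − 1025.865 = 1.752 kg m⁻³ over Δz = 40.3 − 19.3 = 21 m.
N² = (9.81/1026.741) × (1.752/21) = 7.9712 × 10⁻⁴ s⁻².
N = √(7.9712 × 10⁻⁴) = 0.028233 rad s⁻¹, so T = 2π/N = 222.55 s ≈ 223 s.
Since Δρ > 0 the layer is stably stratified.

223 s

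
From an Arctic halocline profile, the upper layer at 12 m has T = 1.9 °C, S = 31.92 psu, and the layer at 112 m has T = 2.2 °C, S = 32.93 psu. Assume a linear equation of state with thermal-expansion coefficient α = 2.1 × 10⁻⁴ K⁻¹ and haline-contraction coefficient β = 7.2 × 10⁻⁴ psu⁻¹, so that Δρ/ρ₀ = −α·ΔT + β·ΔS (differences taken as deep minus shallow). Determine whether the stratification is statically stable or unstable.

ΔT = 2.2 − 1.9 = +0.3 K and ΔS = 32.93 − 31.92 = +1.01 psu (deep − shallow).
−αΔT = -6.30 × 10⁻⁵; βΔS = 7.272 × 10⁻⁴; sum Δρ/ρ₀ = 6.642 × 10⁻⁴.
Δρ/ρ₀ > 0, so Δρ > 0: deeper water is denser → statically stable.

stable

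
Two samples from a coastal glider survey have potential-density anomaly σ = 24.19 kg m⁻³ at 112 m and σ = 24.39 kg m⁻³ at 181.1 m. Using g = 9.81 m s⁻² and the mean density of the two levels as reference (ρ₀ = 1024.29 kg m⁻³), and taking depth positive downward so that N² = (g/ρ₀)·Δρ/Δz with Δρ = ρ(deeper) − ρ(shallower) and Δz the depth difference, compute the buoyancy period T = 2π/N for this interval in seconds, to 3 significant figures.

Δρ = 1024.39 − 1024.19 = 0.20 kg m⁻³ over Δz = 181.1 − 112 = 69.1 m.
N² = (9.81/1024.29) × (0.20/69.1) = 2.7720 × 10⁻⁵ s⁻².
N = √(2.7720 × 10⁻⁵) = 5.2650 × 10⁻³ rad s⁻¹, so T = 2π/N = 1.1934 × 10³ s ≈ 1.19 × 10³ s.
A positive N² confirms static stability across the interval.

1.19 × 10³ s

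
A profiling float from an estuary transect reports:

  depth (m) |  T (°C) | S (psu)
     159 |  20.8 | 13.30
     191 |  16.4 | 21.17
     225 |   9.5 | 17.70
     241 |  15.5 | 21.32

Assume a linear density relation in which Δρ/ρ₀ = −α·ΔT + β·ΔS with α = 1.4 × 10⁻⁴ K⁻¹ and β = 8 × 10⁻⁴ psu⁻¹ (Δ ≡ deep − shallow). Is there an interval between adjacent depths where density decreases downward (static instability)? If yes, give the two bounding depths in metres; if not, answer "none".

Evaluate Δρ/ρ₀ = −αΔT + βΔS across each adjacent pair:
  159–191 m: −αΔT+βΔS = −(1.4 × 10⁻⁴)(-4.4)+(8 × 10⁻⁴)(+7.87) = 6.9 × 10⁻³ → stable
  191–225 m: −αΔT+βΔS = −(1.4 × 10⁻⁴)(-6.9)+(8 × 10⁻⁴)(-3.47) = -1.8 × 10⁻³ → UNSTABLE
  225–241 m: −αΔT+βΔS = −(1.4 × 10⁻⁴)(+6.0)+(8 × 10⁻⁴)(+3.62) = 2.1 × 10⁻³ → stable
The 191–225 m interval has Δρ < 0: lighter water underlies denser water.

191–225 m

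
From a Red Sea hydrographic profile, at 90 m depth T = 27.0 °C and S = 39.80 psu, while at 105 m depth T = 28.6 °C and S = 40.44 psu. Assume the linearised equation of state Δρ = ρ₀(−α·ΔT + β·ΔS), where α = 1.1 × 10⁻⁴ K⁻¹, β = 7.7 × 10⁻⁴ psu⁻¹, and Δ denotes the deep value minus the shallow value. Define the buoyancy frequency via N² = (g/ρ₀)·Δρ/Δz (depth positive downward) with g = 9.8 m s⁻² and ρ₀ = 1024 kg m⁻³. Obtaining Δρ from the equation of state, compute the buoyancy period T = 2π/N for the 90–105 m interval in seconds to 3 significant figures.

437 s

ΔT = +1.6 K, ΔS = +0.64 psu (deep − shallow).
Δρ/ρ₀ = −αΔT + βΔS = -1.76 × 10⁻⁴ + 4.928 × 10⁻⁴ = 3.168 × 10⁻⁴, so Δρ ≈ 0.3244 kg m⁻³.
N² = (g/ρ₀)·Δρ/Δz = g·(Δρ/ρ₀)/Δz = 9.8 × 3.168 × 10⁻⁴ / 15 = 2.0698 × 10⁻⁴ s⁻².
N = √(2.0698 × 10⁻⁴) = 0.014387 rad s⁻¹ → T = 2π/N = 436.73 s ≈ 437 s.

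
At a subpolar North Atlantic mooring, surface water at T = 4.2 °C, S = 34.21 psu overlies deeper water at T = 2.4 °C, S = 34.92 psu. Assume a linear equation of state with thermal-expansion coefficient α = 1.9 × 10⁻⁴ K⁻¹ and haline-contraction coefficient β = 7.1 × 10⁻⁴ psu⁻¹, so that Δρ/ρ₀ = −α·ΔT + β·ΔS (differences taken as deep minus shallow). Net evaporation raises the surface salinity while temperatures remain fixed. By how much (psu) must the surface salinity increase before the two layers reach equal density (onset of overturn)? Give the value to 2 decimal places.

Neutral buoyancy requires −α(T_deep − T_surf) + β(S_deep − S_surf′) = 0.
S_surf′ = S_deep − (α/β)·ΔT = 34.92 − (1.9 × 10⁻⁴/7.1 × 10⁻⁴)·(-1.8) = 35.4017 psu.
Increase required: 35.4017 − 34.21 = 1.1917 psu.

1.19 psu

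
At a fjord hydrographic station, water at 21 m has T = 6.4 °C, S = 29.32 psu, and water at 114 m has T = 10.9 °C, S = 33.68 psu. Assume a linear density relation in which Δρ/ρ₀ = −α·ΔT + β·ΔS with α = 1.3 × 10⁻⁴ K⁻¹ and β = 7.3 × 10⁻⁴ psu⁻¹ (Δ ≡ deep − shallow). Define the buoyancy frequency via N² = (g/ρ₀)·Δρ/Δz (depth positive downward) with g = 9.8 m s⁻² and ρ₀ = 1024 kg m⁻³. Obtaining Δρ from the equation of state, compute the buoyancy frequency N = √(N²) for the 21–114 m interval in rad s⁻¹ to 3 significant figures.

0.0165 rad s⁻¹

ΔT = +4.5 K, ΔS = +4.36 psu (deep − shallow).
Δρ/ρ₀ = −αΔT + βΔS = -5.85 × 10⁻⁴ + 3.1828 × 10⁻³ = 2.5978 × 10⁻³, so Δρ ≈ 2.660 kg m⁻³.
N² = (g/ρ₀)·Δρ/Δz = g·(Δρ/ρ₀)/Δz = 9.8 × 2.5978 × 10⁻³ / 93 = 2.7375 × 10⁻⁴ s⁻².
N = √(2.7375 × 10⁻⁴) = 0.016545 rad s⁻¹ ≈ 0.0165 rad s⁻¹.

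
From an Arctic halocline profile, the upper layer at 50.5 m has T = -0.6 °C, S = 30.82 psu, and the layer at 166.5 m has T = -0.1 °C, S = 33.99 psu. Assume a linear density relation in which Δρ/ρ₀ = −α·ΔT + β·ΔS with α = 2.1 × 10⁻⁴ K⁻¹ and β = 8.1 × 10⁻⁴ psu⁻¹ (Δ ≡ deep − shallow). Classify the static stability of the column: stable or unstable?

ΔT = -0.1 − -0.6 = +0.5 K and ΔS = 33.99 − 30.82 = +3.17 psu (deep − shallow).
−αΔT = -1.05 × 10⁻⁴; βΔS = 2.5677 × 10⁻³; sum Δρ/ρ₀ = 2.4627 × 10⁻³.
Δρ/ρ₀ > 0, so Δρ > 0: deeper water is denser → statically stable.

stable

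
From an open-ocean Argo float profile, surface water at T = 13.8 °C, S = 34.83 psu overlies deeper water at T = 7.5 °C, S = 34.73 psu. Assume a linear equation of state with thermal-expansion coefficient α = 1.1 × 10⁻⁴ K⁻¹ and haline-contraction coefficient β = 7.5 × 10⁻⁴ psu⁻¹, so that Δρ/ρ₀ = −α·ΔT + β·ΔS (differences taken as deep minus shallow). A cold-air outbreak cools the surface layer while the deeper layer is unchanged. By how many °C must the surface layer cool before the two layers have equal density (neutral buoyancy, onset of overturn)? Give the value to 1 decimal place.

Neutral buoyancy requires Δρ = 0, i.e. −α(T_deep − T_surf′) + β(S_deep − S_surf) = 0.
T_surf′ = T_deep − (β/α)·ΔS = 7.5 − (7.5 × 10⁻⁴/1.1 × 10⁻⁴)·(-0.10) = 8.182 °C.
Cooling required: 13.8 − (8.182) = 5.618 °C.

5.6 °C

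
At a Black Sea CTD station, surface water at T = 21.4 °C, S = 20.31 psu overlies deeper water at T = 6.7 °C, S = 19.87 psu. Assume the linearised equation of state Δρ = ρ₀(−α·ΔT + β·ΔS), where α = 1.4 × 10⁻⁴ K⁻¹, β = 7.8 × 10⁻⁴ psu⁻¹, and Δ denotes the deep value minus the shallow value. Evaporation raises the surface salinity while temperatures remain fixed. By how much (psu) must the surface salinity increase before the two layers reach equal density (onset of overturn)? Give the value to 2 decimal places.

2.20 psu

Neutral buoyancy requires −α(T_deep − T_surf) + β(S_deep − S_surf′) = 0.
S_surf′ = S_deep − (α/β)·ΔT = 19.87 − (1.4 × 10⁻⁴/7.8 × 10⁻⁴)·(-14.7) = 22.5085 psu.
Increase required: 22.5085 − 20.31 = 2.1985 psu.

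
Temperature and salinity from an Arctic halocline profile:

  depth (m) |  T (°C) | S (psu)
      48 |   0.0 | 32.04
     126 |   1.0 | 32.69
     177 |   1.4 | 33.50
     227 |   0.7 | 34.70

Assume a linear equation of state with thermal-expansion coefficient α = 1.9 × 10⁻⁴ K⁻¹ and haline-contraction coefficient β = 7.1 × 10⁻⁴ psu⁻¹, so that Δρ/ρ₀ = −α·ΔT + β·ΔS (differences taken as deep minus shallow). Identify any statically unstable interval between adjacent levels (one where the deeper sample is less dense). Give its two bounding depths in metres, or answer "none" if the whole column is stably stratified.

Evaluate Δρ/ρ₀ = −αΔT + βΔS across each adjacent pair:
  48–126 m: −αΔT+βΔS = −(1.9 × 10⁻⁴)(+1.0)+(7.1 × 10⁻⁴)(+0.65) = 2.7 × 10⁻⁴ → stable
  126–177 m: −αΔT+βΔS = −(1.9 × 10⁻⁴)(+0.4)+(7.1 × 10⁻⁴)(+0.81) = 5.0 × 10⁻⁴ → stable
  177–227 m: −αΔT+βΔS = −(1.9 × 10⁻⁴)(-0.7)+(7.1 × 10⁻⁴)(+1.20) = 9.8 × 10⁻⁴ → stable
Every interval has Δρ > 0: the column is stably stratified throughout.

none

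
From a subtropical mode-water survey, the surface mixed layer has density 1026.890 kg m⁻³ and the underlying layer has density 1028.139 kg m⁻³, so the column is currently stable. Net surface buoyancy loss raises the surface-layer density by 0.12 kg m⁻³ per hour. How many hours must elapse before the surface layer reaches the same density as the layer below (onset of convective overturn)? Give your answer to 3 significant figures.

10.4 hours

Density deficit of the surface layer: 1028.139 − 1026.890 = 1.249 kg m⁻³.
Required change = 1.249 / 0.12 = 10.4 hours.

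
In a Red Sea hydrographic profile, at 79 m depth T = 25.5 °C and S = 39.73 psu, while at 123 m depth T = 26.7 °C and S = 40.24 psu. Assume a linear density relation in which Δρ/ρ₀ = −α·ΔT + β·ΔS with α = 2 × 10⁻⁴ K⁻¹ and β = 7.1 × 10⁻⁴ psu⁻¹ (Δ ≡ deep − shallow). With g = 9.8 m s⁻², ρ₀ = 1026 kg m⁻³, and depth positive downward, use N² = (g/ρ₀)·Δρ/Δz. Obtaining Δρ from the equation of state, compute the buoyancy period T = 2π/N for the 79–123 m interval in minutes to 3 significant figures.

20.1 min

ΔT = +1.2 K, ΔS = +0.51 psu (deep − shallow).
Δρ/ρ₀ = −αΔT + βΔS = -2.40 × 10⁻⁴ + 3.621 × 10⁻⁴ = 1.221 × 10⁻⁴, so Δρ ≈ 0.1253 kg m⁻³.
N² = (g/ρ₀)·Δρ/Δz = g·(Δρ/ρ₀)/Δz = 9.8 × 1.221 × 10⁻⁴ / 44 = 2.7195 × 10⁻⁵ s⁻².
N = √(2.7195 × 10⁻⁵) = 5.2149 × 10⁻³ rad s⁻¹ → T = 2π/N = 1.2049 × 10³ s = 20.082 min ≈ 20.1 min.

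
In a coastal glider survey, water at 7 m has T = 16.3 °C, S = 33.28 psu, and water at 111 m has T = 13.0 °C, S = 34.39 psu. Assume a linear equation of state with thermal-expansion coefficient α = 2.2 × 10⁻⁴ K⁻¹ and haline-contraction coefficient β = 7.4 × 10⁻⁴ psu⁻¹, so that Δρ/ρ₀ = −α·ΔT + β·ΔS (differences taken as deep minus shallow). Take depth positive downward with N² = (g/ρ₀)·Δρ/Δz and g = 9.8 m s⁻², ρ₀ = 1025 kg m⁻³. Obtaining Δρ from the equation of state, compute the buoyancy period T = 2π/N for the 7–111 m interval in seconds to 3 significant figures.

520 s

ΔT = -3.3 K, ΔS = +1.11 psu (deep − shallow).
Δρ/ρ₀ = −αΔT + βΔS = 7.26 × 10⁻⁴ + 8.214 × 10⁻⁴ = 1.5474 × 10⁻³, so Δρ ≈ 1.586 kg m⁻³.
N² = (g/ρ₀)·Δρ/Δz = g·(Δρ/ρ₀)/Δz = 9.8 × 1.5474 × 10⁻³ / 104 = 1.4581 × 10⁻⁴ s⁻².
N = √(1.4581 × 10⁻⁴) = 0.012075 rad s⁻¹ → T = 2π/N = 520.35 s ≈ 520 s.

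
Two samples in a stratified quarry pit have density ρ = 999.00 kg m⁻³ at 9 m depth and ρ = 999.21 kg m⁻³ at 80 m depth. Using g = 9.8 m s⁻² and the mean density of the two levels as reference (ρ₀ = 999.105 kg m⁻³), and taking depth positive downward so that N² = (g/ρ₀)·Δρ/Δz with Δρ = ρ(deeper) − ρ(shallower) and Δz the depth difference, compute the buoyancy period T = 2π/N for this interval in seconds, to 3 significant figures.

1.17 × 10³ s

Δρ = 999.21 − 999.00 = 0.21 kg m⁻³ over Δz = 80 − 9 = 71 m.
N² = (9.8/999.105) × (0.21/71) = 2.9012 × 10⁻⁵ s⁻².
N = √(2.9012 × 10⁻⁵) = 5.3863 × 10⁻³ rad s⁻¹, so T = 2π/N = 1.1665 × 10³ s ≈ 1.17 × 10³ s.
Since Δρ > 0 the layer is stably stratified.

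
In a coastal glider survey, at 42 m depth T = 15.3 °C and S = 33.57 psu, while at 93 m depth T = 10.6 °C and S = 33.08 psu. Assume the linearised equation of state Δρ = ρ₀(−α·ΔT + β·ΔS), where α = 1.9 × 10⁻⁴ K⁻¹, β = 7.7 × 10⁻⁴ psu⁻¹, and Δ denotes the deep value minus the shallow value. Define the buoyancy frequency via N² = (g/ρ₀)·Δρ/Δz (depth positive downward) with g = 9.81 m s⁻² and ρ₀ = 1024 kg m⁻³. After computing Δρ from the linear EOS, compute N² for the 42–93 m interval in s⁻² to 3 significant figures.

9.92 × 10⁻⁵ s⁻²

ΔT = -4.7 K, ΔS = -0.49 psu (deep − shallow).
Δρ/ρ₀ = −αΔT + βΔS = 8.93 × 10⁻⁴ − 3.773 × 10⁻⁴ = 5.157 × 10⁻⁴, so Δρ ≈ 0.5281 kg m⁻³.
N² = (g/ρ₀)·Δρ/Δz = g·(Δρ/ρ₀)/Δz = 9.81 × 5.157 × 10⁻⁴ / 51 = 9.9196 × 10⁻⁵ s⁻² ≈ 9.92 × 10⁻⁵ s⁻².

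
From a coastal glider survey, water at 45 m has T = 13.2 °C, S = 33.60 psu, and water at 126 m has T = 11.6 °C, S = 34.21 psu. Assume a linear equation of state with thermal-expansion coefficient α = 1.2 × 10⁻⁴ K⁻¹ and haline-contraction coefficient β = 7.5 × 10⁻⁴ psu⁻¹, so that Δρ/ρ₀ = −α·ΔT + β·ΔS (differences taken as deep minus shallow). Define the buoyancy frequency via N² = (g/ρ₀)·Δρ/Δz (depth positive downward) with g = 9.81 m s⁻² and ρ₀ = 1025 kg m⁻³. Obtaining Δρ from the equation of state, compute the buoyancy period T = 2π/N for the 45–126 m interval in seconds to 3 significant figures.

708 s

ΔT = -1.6 K, ΔS = +0.61 psu (deep − shallow).
Δρ/ρ₀ = −αΔT + βΔS = 1.92 × 10⁻⁴ + 4.575 × 10⁻⁴ = 6.495 × 10⁻⁴, so Δρ ≈ 0.6657 kg m⁻³.
N² = (g/ρ₀)·Δρ/Δz = g·(Δρ/ρ₀)/Δz = 9.81 × 6.495 × 10⁻⁴ / 81 = 7.8662 × 10⁻⁵ s⁻².
N = √(7.8662 × 10⁻⁵) = 8.8692 × 10⁻³ rad s⁻¹ → T = 2π/N = 708.43 s ≈ 708 s.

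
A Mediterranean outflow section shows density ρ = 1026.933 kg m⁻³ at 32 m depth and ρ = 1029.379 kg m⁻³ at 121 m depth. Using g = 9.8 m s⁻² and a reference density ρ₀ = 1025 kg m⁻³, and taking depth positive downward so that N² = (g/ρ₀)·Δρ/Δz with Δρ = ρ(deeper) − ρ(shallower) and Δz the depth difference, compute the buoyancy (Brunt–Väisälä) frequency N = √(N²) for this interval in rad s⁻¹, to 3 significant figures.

Δρ = 1029.379 − 1026.933 = 2.446 kg m⁻³ over Δz = 121 − 32 = 89 m.
N² = (9.8/1025) × (2.446/89) = 2.6277 × 10⁻⁴ s⁻².
N = √(2.6277 × 10⁻⁴) = 0.016210 rad s⁻¹ ≈ 0.0162 rad s⁻¹.

0.0162 rad s⁻¹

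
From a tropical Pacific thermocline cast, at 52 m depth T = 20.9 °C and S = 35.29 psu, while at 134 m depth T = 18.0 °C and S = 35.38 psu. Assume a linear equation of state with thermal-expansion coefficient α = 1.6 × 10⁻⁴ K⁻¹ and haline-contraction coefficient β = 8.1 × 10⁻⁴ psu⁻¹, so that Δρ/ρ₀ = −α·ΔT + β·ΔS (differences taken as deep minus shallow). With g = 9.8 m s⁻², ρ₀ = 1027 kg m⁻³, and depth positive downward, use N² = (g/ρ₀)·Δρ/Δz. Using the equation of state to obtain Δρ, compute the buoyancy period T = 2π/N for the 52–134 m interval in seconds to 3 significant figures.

ΔT = -2.9 K, ΔS = +0.09 psu (deep − shallow).
Δρ/ρ₀ = −αΔT + βΔS = 4.64 × 10⁻⁴ + 7.29 × 10⁻⁵ = 5.369 × 10⁻⁴, so Δρ ≈ 0.5514 kg m⁻³.
N² = (g/ρ₀)·Δρ/Δz = g·(Δρ/ρ₀)/Δz = 9.8 × 5.369 × 10⁻⁴ / 82 = 6.4166 × 10⁻⁵ s⁻².
N = √(6.4166 × 10⁻⁵) = 8.0104 × 10⁻³ rad s⁻¹ → T = 2π/N = 784.38 s ≈ 784 s.

784 s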